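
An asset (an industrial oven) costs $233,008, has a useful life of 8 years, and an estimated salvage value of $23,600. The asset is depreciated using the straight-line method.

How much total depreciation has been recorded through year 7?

Depreciable base = $233,008 − $23,600 = $209,408.
Annual expense = $209,408 / 8 = $26,176.
End of year 1: book value $206,832.
End of year 2: book value $180,656.
End of year 3: book value $154,480.
End of year 4: book value $128,304.
End of year 5: book value $102,128.
End of year 6: book value $75,952.
End of year 7: book value $49,776.
Accumulated through year 7 = $233,008 − $49,776 = $183,232.

$183,232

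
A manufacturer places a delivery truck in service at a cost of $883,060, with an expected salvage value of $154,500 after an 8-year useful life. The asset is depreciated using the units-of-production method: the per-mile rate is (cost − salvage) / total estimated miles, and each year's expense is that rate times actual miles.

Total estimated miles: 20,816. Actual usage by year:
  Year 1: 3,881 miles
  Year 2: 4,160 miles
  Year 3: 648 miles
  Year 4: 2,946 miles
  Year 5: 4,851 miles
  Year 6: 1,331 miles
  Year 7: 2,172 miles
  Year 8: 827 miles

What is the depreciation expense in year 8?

Depreciable base = $883,060 − $154,500 = $728,560.
Rate = $728,560 / 20,816 miles = $35 per mile.
Year 1: 3,881 × $35 = $135,835. Book value $747,225.
Year 2: 4,160 × $35 = $145,600. Book value $601,625.
Year 3: 648 × $35 = $22,680. Book value $578,945.
Year 4: 2,946 × $35 = $103,110. Book value $475,835.
Year 5: 4,851 × $35 = $169,785. Book value $306,050.
Year 6: 1,331 × $35 = $46,585. Book value $259,465.
Year 7: 2,172 × $35 = $76,020. Book value $183,445.
Year 8: 827 × $35 = $28,945. Book value $154,500.

$28,945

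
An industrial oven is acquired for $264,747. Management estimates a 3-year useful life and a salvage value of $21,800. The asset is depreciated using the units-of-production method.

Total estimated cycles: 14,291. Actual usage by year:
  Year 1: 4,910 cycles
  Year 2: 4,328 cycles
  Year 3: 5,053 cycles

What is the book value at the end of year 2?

$107,701

Depreciable base = $264,747 − $21,800 = $242,947.
Rate = $242,947 / 14,291 cycles = $17 per cycle.
Year 1: 4,910 × $17 = $83,470. Book value $181,277.
Year 2: 4,328 × $17 = $73,576. Book value $107,701.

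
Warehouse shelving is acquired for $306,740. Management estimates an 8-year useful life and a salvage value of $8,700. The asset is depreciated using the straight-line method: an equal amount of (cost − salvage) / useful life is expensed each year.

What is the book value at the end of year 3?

$194,975

Depreciable base = $306,740 − $8,700 = $298,040.
Annual expense = $298,040 / 8 = $37,255.
End of year 1: book value $269,485.
End of year 2: book value $232,230.
End of year 3: book value $194,975.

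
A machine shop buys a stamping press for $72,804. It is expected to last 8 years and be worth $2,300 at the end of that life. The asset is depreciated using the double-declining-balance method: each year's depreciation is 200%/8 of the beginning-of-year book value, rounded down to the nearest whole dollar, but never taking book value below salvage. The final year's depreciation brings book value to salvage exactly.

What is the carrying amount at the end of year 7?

Depreciable base = $72,804 − $2,300 = $70,504.
Year 1: ⌊$72,804 × 200%/8⌋ = $18,201. Book value $54,603.
Year 2: ⌊$54,603 × 200%/8⌋ = $13,650. Book value $40,953.
Year 3: ⌊$40,953 × 200%/8⌋ = $10,238. Book value $30,715.
Year 4: ⌊$30,715 × 200%/8⌋ = $7,678. Book value $23,037.
Year 5: ⌊$23,037 × 200%/8⌋ = $5,759. Book value $17,278.
Year 6: ⌊$17,278 × 200%/8⌋ = $4,319. Book value $12,959.
Year 7: ⌊$12,959 × 200%/8⌋ = $3,239. Book value $9,720.

$9,720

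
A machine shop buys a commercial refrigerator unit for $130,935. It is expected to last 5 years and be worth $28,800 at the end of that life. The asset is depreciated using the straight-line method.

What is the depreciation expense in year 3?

$20,427

Depreciable base = $130,935 − $28,800 = $102,135.
Annual expense = $102,135 / 5 = $20,427.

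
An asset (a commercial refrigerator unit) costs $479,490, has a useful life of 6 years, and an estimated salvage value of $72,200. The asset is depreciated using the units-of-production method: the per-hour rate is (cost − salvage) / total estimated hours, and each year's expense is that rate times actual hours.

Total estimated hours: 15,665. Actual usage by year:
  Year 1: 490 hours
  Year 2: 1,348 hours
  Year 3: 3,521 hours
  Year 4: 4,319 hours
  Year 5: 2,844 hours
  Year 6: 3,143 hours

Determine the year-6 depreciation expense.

$81,718

Depreciable base = $479,490 − $72,200 = $407,290.
Rate = $407,290 / 15,665 hours = $26 per hour.
Year 1: 490 × $26 = $12,740. Book value $466,750.
Year 2: 1,348 × $26 = $35,048. Book value $431,702.
Year 3: 3,521 × $26 = $91,546. Book value $340,156.
Year 4: 4,319 × $26 = $112,294. Book value $227,862.
Year 5: 2,844 × $26 = $73,944. Book value $153,918.
Year 6: 3,143 × $26 = $81,718. Book value $72,200.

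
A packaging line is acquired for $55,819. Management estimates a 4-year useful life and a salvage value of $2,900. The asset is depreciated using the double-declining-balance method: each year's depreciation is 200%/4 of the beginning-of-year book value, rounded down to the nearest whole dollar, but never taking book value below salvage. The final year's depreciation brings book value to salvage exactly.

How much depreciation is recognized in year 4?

Depreciable base = $55,819 − $2,900 = $52,919.
Year 1: ⌊$55,819 × 200%/4⌋ = $27,909. Book value $27,910.
Year 2: ⌊$27,910 × 200%/4⌋ = $13,955. Book value $13,955.
Year 3: ⌊$13,955 × 200%/4⌋ = $6,977. Book value $6,978.
Year 4 (final): $6,978 − $2,900 = $4,078. Book value $2,900.

$4,078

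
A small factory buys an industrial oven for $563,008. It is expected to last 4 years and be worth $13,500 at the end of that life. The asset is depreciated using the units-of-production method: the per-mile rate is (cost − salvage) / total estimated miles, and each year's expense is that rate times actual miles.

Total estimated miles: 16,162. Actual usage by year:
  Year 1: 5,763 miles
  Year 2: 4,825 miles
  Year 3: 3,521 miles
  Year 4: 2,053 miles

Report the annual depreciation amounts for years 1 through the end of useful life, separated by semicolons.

$195,942; $164,050; $119,714; $69,802

Depreciable base = $563,008 − $13,500 = $549,508.
Rate = $549,508 / 16,162 miles = $34 per mile.
Year 1: 5,763 × $34 = $195,942. Book value $367,066.
Year 2: 4,825 × $34 = $164,050. Book value $203,016.
Year 3: 3,521 × $34 = $119,714. Book value $83,302.
Year 4: 2,053 × $34 = $69,802. Book value $13,500.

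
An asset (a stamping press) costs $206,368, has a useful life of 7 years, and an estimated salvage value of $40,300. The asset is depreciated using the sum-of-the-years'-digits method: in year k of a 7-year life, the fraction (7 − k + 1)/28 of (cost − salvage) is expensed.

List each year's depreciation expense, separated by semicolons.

Depreciable base = $206,368 − $40,300 = $166,068.
Sum of the years' digits = 7+6+5+4+3+2+1 = 28.
Year 1: $166,068 × 7/28 = $41,517. Book value $164,851.
Year 2: $166,068 × 6/28 = $35,586. Book value $129,265.
Year 3: $166,068 × 5/28 = $29,655. Book value $99,610.
Year 4: $166,068 × 4/28 = $23,724. Book value $75,886.
Year 5: $166,068 × 3/28 = $17,793. Book value $58,093.
Year 6: $166,068 × 2/28 = $11,862. Book value $46,231.
Year 7: $166,068 × 1/28 = $5,931. Book value $40,300.

$41,517; $35,586; $29,655; $23,724; $17,793; $11,862; $5,931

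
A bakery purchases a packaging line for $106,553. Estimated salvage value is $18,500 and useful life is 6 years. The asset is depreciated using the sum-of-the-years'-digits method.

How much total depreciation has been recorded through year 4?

Depreciable base = $106,553 − $18,500 = $88,053.
Sum of the years' digits = 6+5+4+3+2+1 = 21.
Year 1: $88,053 × 6/21 = $25,158. Book value $81,395.
Year 2: $88,053 × 5/21 = $20,965. Book value $60,430.
Year 3: $88,053 × 4/21 = $16,772. Book value $43,658.
Year 4: $88,053 × 3/21 = $12,579. Book value $31,079.
Accumulated through year 4 = $106,553 − $31,079 = $75,474.

$75,474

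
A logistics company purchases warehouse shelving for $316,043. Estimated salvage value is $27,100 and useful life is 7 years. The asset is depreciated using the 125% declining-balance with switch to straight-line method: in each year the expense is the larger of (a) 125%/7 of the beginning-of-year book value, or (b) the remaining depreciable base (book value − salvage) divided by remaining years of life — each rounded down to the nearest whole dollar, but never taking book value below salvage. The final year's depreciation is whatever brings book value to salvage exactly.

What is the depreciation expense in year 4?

Depreciable base = $316,043 − $27,100 = $288,943.
Year 1: DB = ⌊$316,043 × 125%/7⌋ = $56,436; SL = ⌊$288,943/7⌋ = $41,277 → take DB $56,436. Book value $259,607.
Year 2: DB = ⌊$259,607 × 125%/7⌋ = $46,358; SL = ⌊$232,507/6⌋ = $38,751 → take DB $46,358. Book value $213,249.
Year 3: DB = ⌊$213,249 × 125%/7⌋ = $38,080; SL = ⌊$186,149/5⌋ = $37,229 → take DB $38,080. Book value $175,169.
Year 4: DB = ⌊$175,169 × 125%/7⌋ = $31,280; SL = ⌊$148,069/4⌋ = $37,017 → take SL $37,017. Book value $138,152.

$37,017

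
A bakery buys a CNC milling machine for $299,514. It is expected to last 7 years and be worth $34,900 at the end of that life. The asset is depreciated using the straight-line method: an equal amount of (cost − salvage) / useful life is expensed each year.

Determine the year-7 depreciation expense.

Depreciable base = $299,514 − $34,900 = $264,614.
Annual expense = $264,614 / 7 = $37,802.

$37,802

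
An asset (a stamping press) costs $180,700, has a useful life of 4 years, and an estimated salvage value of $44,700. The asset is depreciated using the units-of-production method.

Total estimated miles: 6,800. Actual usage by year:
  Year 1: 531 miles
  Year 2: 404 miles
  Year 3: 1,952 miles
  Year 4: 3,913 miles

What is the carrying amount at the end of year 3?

Depreciable base = $180,700 − $44,700 = $136,000.
Rate = $136,000 / 6,800 miles = $20 per mile.
Year 1: 531 × $20 = $10,620. Book value $170,080.
Year 2: 404 × $20 = $8,080. Book value $162,000.
Year 3: 1,952 × $20 = $39,040. Book value $122,960.

$122,960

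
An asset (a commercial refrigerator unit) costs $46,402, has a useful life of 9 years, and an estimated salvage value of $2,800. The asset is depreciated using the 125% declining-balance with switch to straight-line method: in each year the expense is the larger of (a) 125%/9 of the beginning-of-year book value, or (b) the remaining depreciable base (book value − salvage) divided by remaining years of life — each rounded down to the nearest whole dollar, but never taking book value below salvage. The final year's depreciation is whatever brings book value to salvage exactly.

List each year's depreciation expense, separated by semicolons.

$6,444; $5,549; $4,779; $4,471; $4,471; $4,472; $4,472; $4,472; $4,472

Depreciable base = $46,402 − $2,800 = $43,602.
Year 1: DB = ⌊$46,402 × 125%/9⌋ = $6,444; SL = ⌊$43,602/9⌋ = $4,844 → take DB $6,444. Book value $39,958.
Year 2: DB = ⌊$39,958 × 125%/9⌋ = $5,549; SL = ⌊$37,158/8⌋ = $4,644 → take DB $5,549. Book value $34,409.
Year 3: DB = ⌊$34,409 × 125%/9⌋ = $4,779; SL = ⌊$31,609/7⌋ = $4,515 → take DB $4,779. Book value $29,630.
Year 4: DB = ⌊$29,630 × 125%/9⌋ = $4,115; SL = ⌊$26,830/6⌋ = $4,471 → take SL $4,471. Book value $25,159.
Year 5: DB = ⌊$25,159 × 125%/9⌋ = $3,494; SL = ⌊$22,359/5⌋ = $4,471 → take SL $4,471. Book value $20,688.
Year 6: DB = ⌊$20,688 × 125%/9⌋ = $2,873; SL = ⌊$17,888/4⌋ = $4,472 → take SL $4,472. Book value $16,216.
Year 7: DB = ⌊$16,216 × 125%/9⌋ = $2,252; SL = ⌊$13,416/3⌋ = $4,472 → take SL $4,472. Book value $11,744.
Year 8: DB = ⌊$11,744 × 125%/9⌋ = $1,631; SL = ⌊$8,944/2⌋ = $4,472 → take SL $4,472. Book value $7,272.
Year 9 (final): $7,272 − $2,800 = $4,472. Book value $2,800.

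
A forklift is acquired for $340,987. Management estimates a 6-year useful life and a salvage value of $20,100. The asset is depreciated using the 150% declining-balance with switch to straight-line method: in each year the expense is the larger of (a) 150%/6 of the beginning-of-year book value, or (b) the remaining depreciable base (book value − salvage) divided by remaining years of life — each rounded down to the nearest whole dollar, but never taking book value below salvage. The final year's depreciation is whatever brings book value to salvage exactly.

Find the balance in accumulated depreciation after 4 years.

$238,383

Depreciable base = $340,987 − $20,100 = $320,887.
Year 1: DB = ⌊$340,987 × 150%/6⌋ = $85,246; SL = ⌊$320,887/6⌋ = $53,481 → take DB $85,246. Book value $255,741.
Year 2: DB = ⌊$255,741 × 150%/6⌋ = $63,935; SL = ⌊$235,641/5⌋ = $47,128 → take DB $63,935. Book value $191,806.
Year 3: DB = ⌊$191,806 × 150%/6⌋ = $47,951; SL = ⌊$171,706/4⌋ = $42,926 → take DB $47,951. Book value $143,855.
Year 4: DB = ⌊$143,855 × 150%/6⌋ = $35,963; SL = ⌊$123,755/3⌋ = $41,251 → take SL $41,251. Book value $102,604.
Accumulated through year 4 = $340,987 − $102,604 = $238,383.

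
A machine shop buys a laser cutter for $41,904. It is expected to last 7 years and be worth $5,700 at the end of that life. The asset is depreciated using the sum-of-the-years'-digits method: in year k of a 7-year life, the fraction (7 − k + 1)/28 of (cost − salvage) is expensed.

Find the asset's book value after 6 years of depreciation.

$6,993

Depreciable base = $41,904 − $5,700 = $36,204.
Sum of the years' digits = 7+6+5+4+3+2+1 = 28.
Year 1: $36,204 × 7/28 = $9,051. Book value $32,853.
Year 2: $36,204 × 6/28 = $7,758. Book value $25,095.
Year 3: $36,204 × 5/28 = $6,465. Book value $18,630.
Year 4: $36,204 × 4/28 = $5,172. Book value $13,458.
Year 5: $36,204 × 3/28 = $3,879. Book value $9,579.
Year 6: $36,204 × 2/28 = $2,586. Book value $6,993.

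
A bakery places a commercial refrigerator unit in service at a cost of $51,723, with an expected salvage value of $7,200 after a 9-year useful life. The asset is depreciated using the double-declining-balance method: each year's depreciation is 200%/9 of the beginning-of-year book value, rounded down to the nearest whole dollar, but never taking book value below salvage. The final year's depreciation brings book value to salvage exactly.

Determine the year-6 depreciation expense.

Depreciable base = $51,723 − $7,200 = $44,523.
Year 1: ⌊$51,723 × 200%/9⌋ = $11,494. Book value $40,229.
Year 2: ⌊$40,229 × 200%/9⌋ = $8,939. Book value $31,290.
Year 3: ⌊$31,290 × 200%/9⌋ = $6,953. Book value $24,337.
Year 4: ⌊$24,337 × 200%/9⌋ = $5,408. Book value $18,929.
Year 5: ⌊$18,929 × 200%/9⌋ = $4,206. Book value $14,723.
Year 6: ⌊$14,723 × 200%/9⌋ = $3,271. Book value $11,452.

$3,271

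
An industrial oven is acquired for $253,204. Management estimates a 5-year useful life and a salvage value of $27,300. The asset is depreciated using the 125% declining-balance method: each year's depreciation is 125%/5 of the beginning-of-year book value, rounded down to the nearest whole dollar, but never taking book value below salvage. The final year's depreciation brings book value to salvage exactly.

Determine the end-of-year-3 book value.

Depreciable base = $253,204 − $27,300 = $225,904.
Year 1: ⌊$253,204 × 125%/5⌋ = $63,301. Book value $189,903.
Year 2: ⌊$189,903 × 125%/5⌋ = $47,475. Book value $142,428.
Year 3: ⌊$142,428 × 125%/5⌋ = $35,607. Book value $106,821.

$106,821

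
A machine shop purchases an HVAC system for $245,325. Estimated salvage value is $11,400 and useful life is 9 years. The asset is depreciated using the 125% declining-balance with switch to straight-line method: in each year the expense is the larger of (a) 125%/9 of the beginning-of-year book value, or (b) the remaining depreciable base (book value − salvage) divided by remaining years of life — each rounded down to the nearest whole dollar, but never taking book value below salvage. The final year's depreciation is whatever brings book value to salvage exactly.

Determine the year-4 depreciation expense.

$24,208

Depreciable base = $245,325 − $11,400 = $233,925.
Year 1: DB = ⌊$245,325 × 125%/9⌋ = $34,072; SL = ⌊$233,925/9⌋ = $25,991 → take DB $34,072. Book value $211,253.
Year 2: DB = ⌊$211,253 × 125%/9⌋ = $29,340; SL = ⌊$199,853/8⌋ = $24,981 → take DB $29,340. Book value $181,913.
Year 3: DB = ⌊$181,913 × 125%/9⌋ = $25,265; SL = ⌊$170,513/7⌋ = $24,359 → take DB $25,265. Book value $156,648.
Year 4: DB = ⌊$156,648 × 125%/9⌋ = $21,756; SL = ⌊$145,248/6⌋ = $24,208 → take SL $24,208. Book value $132,440.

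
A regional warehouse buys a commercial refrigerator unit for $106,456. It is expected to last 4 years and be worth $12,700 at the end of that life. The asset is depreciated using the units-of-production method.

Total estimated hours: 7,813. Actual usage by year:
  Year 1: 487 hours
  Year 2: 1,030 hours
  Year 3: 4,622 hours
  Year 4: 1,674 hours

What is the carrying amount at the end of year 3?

$32,788

Depreciable base = $106,456 − $12,700 = $93,756.
Rate = $93,756 / 7,813 hours = $12 per hour.
Year 1: 487 × $12 = $5,844. Book value $100,612.
Year 2: 1,030 × $12 = $12,360. Book value $88,252.
Year 3: 4,622 × $12 = $55,464. Book value $32,788.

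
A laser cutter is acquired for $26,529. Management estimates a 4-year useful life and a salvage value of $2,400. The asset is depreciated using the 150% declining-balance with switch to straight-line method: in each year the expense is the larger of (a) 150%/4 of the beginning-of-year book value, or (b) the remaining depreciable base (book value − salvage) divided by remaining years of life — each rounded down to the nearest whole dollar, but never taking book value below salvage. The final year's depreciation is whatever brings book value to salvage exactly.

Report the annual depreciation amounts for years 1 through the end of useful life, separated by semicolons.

$9,948; $6,217; $3,982; $3,982

Depreciable base = $26,529 − $2,400 = $24,129.
Year 1: DB = ⌊$26,529 × 150%/4⌋ = $9,948; SL = ⌊$24,129/4⌋ = $6,032 → take DB $9,948. Book value $16,581.
Year 2: DB = ⌊$16,581 × 150%/4⌋ = $6,217; SL = ⌊$14,181/3⌋ = $4,727 → take DB $6,217. Book value $10,364.
Year 3: DB = ⌊$10,364 × 150%/4⌋ = $3,886; SL = ⌊$7,964/2⌋ = $3,982 → take SL $3,982. Book value $6,382.
Year 4 (final): $6,382 − $2,400 = $3,982. Book value $2,400.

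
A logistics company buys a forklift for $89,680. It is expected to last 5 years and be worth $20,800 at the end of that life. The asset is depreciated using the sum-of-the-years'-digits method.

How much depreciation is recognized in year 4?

Depreciable base = $89,680 − $20,800 = $68,880.
Sum of the years' digits = 5+4+3+2+1 = 15.
Year 1: $68,880 × 5/15 = $22,960. Book value $66,720.
Year 2: $68,880 × 4/15 = $18,368. Book value $48,352.
Year 3: $68,880 × 3/15 = $13,776. Book value $34,576.
Year 4: $68,880 × 2/15 = $9,184. Book value $25,392.

$9,184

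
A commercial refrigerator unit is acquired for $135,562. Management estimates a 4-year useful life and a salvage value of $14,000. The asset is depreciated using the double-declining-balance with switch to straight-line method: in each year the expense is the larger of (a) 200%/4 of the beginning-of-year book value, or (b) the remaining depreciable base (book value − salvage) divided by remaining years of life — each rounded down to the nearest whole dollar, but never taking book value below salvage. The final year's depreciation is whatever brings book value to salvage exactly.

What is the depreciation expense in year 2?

Depreciable base = $135,562 − $14,000 = $121,562.
Year 1: DB = ⌊$135,562 × 200%/4⌋ = $67,781; SL = ⌊$121,562/4⌋ = $30,390 → take DB $67,781. Book value $67,781.
Year 2: DB = ⌊$67,781 × 200%/4⌋ = $33,890; SL = ⌊$53,781/3⌋ = $17,927 → take DB $33,890. Book value $33,891.

$33,890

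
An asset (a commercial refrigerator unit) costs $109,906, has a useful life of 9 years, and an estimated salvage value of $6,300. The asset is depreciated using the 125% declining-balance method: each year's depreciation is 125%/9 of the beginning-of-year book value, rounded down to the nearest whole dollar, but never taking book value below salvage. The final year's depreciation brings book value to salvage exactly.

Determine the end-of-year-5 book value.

Depreciable base = $109,906 − $6,300 = $103,606.
Year 1: ⌊$109,906 × 125%/9⌋ = $15,264. Book value $94,642.
Year 2: ⌊$94,642 × 125%/9⌋ = $13,144. Book value $81,498.
Year 3: ⌊$81,498 × 125%/9⌋ = $11,319. Book value $70,179.
Year 4: ⌊$70,179 × 125%/9⌋ = $9,747. Book value $60,432.
Year 5: ⌊$60,432 × 125%/9⌋ = $8,393. Book value $52,039.

$52,039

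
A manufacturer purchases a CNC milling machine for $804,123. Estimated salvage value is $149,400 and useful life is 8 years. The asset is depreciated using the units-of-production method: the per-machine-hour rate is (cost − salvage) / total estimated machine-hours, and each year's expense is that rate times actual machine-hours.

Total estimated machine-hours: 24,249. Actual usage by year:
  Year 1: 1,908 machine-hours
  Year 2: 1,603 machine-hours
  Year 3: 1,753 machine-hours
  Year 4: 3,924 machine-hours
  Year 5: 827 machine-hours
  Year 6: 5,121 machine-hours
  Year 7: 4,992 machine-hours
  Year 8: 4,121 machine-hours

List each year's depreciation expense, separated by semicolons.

$51,516; $43,281; $47,331; $105,948; $22,329; $138,267; $134,784; $111,267

Depreciable base = $804,123 − $149,400 = $654,723.
Rate = $654,723 / 24,249 machine-hours = $27 per machine-hour.
Year 1: 1,908 × $27 = $51,516. Book value $752,607.
Year 2: 1,603 × $27 = $43,281. Book value $709,326.
Year 3: 1,753 × $27 = $47,331. Book value $661,995.
Year 4: 3,924 × $27 = $105,948. Book value $556,047.
Year 5: 827 × $27 = $22,329. Book value $533,718.
Year 6: 5,121 × $27 = $138,267. Book value $395,451.
Year 7: 4,992 × $27 = $134,784. Book value $260,667.
Year 8: 4,121 × $27 = $111,267. Book value $149,400.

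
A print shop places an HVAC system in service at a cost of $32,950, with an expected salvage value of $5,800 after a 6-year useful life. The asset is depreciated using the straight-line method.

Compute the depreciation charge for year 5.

Depreciable base = $32,950 − $5,800 = $27,150.
Annual expense = $27,150 / 6 = $4,525.

$4,525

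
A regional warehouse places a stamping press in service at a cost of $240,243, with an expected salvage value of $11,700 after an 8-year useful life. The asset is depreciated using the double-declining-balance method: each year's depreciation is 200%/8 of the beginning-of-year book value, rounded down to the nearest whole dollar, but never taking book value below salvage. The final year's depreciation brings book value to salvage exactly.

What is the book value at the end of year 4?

$76,016

Depreciable base = $240,243 − $11,700 = $228,543.
Year 1: ⌊$240,243 × 200%/8⌋ = $60,060. Book value $180,183.
Year 2: ⌊$180,183 × 200%/8⌋ = $45,045. Book value $135,138.
Year 3: ⌊$135,138 × 200%/8⌋ = $33,784. Book value $101,354.
Year 4: ⌊$101,354 × 200%/8⌋ = $25,338. Book value $76,016.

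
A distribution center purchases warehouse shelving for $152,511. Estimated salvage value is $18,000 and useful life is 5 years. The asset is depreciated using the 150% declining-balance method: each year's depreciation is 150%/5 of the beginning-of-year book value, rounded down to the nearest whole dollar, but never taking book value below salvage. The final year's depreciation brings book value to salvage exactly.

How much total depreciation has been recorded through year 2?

Depreciable base = $152,511 − $18,000 = $134,511.
Year 1: ⌊$152,511 × 150%/5⌋ = $45,753. Book value $106,758.
Year 2: ⌊$106,758 × 150%/5⌋ = $32,027. Book value $74,731.
Accumulated through year 2 = $152,511 − $74,731 = $77,780.

$77,780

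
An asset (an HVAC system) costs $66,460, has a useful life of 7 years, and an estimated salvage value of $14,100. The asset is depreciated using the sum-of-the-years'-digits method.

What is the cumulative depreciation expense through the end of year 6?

Depreciable base = $66,460 − $14,100 = $52,360.
Sum of the years' digits = 7+6+5+4+3+2+1 = 28.
Year 1: $52,360 × 7/28 = $13,090. Book value $53,370.
Year 2: $52,360 × 6/28 = $11,220. Book value $42,150.
Year 3: $52,360 × 5/28 = $9,350. Book value $32,800.
Year 4: $52,360 × 4/28 = $7,480. Book value $25,320.
Year 5: $52,360 × 3/28 = $5,610. Book value $19,710.
Year 6: $52,360 × 2/28 = $3,740. Book value $15,970.
Accumulated through year 6 = $66,460 − $15,970 = $50,490.

$50,490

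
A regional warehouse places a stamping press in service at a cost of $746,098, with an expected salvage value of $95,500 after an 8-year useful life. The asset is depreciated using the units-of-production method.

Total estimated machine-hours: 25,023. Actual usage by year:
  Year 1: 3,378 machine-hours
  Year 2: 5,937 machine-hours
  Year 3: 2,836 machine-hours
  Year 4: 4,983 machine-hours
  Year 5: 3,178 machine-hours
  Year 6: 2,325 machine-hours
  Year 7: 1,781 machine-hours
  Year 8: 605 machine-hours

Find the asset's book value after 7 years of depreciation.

$111,230

Depreciable base = $746,098 − $95,500 = $650,598.
Rate = $650,598 / 25,023 machine-hours = $26 per machine-hour.
Year 1: 3,378 × $26 = $87,828. Book value $658,270.
Year 2: 5,937 × $26 = $154,362. Book value $503,908.
Year 3: 2,836 × $26 = $73,736. Book value $430,172.
Year 4: 4,983 × $26 = $129,558. Book value $300,614.
Year 5: 3,178 × $26 = $82,628. Book value $217,986.
Year 6: 2,325 × $26 = $60,450. Book value $157,536.
Year 7: 1,781 × $26 = $46,306. Book value $111,230.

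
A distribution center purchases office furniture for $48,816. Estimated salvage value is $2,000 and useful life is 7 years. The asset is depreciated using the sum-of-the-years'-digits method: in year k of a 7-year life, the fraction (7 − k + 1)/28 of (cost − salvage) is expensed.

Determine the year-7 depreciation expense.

$1,672

Depreciable base = $48,816 − $2,000 = $46,816.
Sum of the years' digits = 7+6+5+4+3+2+1 = 28.
Year 1: $46,816 × 7/28 = $11,704. Book value $37,112.
Year 2: $46,816 × 6/28 = $10,032. Book value $27,080.
Year 3: $46,816 × 5/28 = $8,360. Book value $18,720.
Year 4: $46,816 × 4/28 = $6,688. Book value $12,032.
Year 5: $46,816 × 3/28 = $5,016. Book value $7,016.
Year 6: $46,816 × 2/28 = $3,344. Book value $3,672.
Year 7: $46,816 × 1/28 = $1,672. Book value $2,000.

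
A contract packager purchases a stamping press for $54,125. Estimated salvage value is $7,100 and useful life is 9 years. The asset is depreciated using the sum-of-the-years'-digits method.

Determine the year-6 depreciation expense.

Depreciable base = $54,125 − $7,100 = $47,025.
Sum of the years' digits = 9+8+7+6+5+4+3+2+1 = 45.
Year 1: $47,025 × 9/45 = $9,405. Book value $44,720.
Year 2: $47,025 × 8/45 = $8,360. Book value $36,360.
Year 3: $47,025 × 7/45 = $7,315. Book value $29,045.
Year 4: $47,025 × 6/45 = $6,270. Book value $22,775.
Year 5: $47,025 × 5/45 = $5,225. Book value $17,550.
Year 6: $47,025 × 4/45 = $4,180. Book value $13,370.

$4,180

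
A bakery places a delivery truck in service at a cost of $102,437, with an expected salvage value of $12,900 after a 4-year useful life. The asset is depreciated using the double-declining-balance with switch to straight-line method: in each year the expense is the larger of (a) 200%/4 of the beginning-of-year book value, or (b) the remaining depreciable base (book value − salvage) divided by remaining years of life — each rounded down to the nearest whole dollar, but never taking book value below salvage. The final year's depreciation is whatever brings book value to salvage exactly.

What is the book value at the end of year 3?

Depreciable base = $102,437 − $12,900 = $89,537.
Year 1: DB = ⌊$102,437 × 200%/4⌋ = $51,218; SL = ⌊$89,537/4⌋ = $22,384 → take DB $51,218. Book value $51,219.
Year 2: DB = ⌊$51,219 × 200%/4⌋ = $25,609; SL = ⌊$38,319/3⌋ = $12,773 → take DB $25,609. Book value $25,610.
Year 3: DB = ⌊$25,610 × 200%/4⌋ = $12,805; SL = ⌊$12,710/2⌋ = $6,355 → take DB $12,805, capped at $12,710. Book value $12,900.

$12,900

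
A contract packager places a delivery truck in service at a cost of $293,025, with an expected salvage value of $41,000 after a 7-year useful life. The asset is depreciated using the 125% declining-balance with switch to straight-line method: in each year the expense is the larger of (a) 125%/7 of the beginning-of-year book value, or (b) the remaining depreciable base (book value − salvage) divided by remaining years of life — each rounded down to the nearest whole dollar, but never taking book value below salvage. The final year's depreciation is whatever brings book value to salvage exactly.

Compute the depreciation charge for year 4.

$30,353

Depreciable base = $293,025 − $41,000 = $252,025.
Year 1: DB = ⌊$293,025 × 125%/7⌋ = $52,325; SL = ⌊$252,025/7⌋ = $36,003 → take DB $52,325. Book value $240,700.
Year 2: DB = ⌊$240,700 × 125%/7⌋ = $42,982; SL = ⌊$199,700/6⌋ = $33,283 → take DB $42,982. Book value $197,718.
Year 3: DB = ⌊$197,718 × 125%/7⌋ = $35,306; SL = ⌊$156,718/5⌋ = $31,343 → take DB $35,306. Book value $162,412.
Year 4: DB = ⌊$162,412 × 125%/7⌋ = $29,002; SL = ⌊$121,412/4⌋ = $30,353 → take SL $30,353. Book value $132,059.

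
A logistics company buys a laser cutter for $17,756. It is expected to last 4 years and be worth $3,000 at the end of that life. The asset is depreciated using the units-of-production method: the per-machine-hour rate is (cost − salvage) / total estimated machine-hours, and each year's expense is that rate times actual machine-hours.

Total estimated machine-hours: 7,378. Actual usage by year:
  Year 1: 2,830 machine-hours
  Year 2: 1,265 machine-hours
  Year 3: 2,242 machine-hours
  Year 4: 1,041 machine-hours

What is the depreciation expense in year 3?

$4,484

Depreciable base = $17,756 − $3,000 = $14,756.
Rate = $14,756 / 7,378 machine-hours = $2 per machine-hour.
Year 1: 2,830 × $2 = $5,660. Book value $12,096.
Year 2: 1,265 × $2 = $2,530. Book value $9,566.
Year 3: 2,242 × $2 = $4,484. Book value $5,082.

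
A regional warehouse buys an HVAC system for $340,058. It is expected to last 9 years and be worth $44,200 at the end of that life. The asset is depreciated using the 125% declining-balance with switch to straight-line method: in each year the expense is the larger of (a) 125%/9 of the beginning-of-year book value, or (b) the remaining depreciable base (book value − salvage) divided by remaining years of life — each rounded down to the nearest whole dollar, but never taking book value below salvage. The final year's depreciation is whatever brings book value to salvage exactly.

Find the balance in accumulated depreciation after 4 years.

Depreciable base = $340,058 − $44,200 = $295,858.
Year 1: DB = ⌊$340,058 × 125%/9⌋ = $47,230; SL = ⌊$295,858/9⌋ = $32,873 → take DB $47,230. Book value $292,828.
Year 2: DB = ⌊$292,828 × 125%/9⌋ = $40,670; SL = ⌊$248,628/8⌋ = $31,078 → take DB $40,670. Book value $252,158.
Year 3: DB = ⌊$252,158 × 125%/9⌋ = $35,021; SL = ⌊$207,958/7⌋ = $29,708 → take DB $35,021. Book value $217,137.
Year 4: DB = ⌊$217,137 × 125%/9⌋ = $30,157; SL = ⌊$172,937/6⌋ = $28,822 → take DB $30,157. Book value $186,980.
Accumulated through year 4 = $340,058 − $186,980 = $153,078.

$153,078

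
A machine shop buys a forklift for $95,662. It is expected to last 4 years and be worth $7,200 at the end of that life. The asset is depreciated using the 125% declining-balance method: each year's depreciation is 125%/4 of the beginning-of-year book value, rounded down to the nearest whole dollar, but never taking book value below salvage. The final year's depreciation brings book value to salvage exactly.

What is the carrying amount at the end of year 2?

$45,216

Depreciable base = $95,662 − $7,200 = $88,462.
Year 1: ⌊$95,662 × 125%/4⌋ = $29,894. Book value $65,768.
Year 2: ⌊$65,768 × 125%/4⌋ = $20,552. Book value $45,216.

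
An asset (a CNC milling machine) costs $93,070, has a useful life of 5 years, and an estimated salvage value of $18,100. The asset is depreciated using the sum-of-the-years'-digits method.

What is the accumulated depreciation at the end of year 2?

Depreciable base = $93,070 − $18,100 = $74,970.
Sum of the years' digits = 5+4+3+2+1 = 15.
Year 1: $74,970 × 5/15 = $24,990. Book value $68,080.
Year 2: $74,970 × 4/15 = $19,992. Book value $48,088.
Accumulated through year 2 = $93,070 − $48,088 = $44,982.

$44,982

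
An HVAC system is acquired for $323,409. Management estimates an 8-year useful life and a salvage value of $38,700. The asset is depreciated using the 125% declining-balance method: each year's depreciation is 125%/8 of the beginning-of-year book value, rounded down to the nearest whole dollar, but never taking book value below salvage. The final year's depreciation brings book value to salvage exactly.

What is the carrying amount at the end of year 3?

$194,265

Depreciable base = $323,409 − $38,700 = $284,709.
Year 1: ⌊$323,409 × 125%/8⌋ = $50,532. Book value $272,877.
Year 2: ⌊$272,877 × 125%/8⌋ = $42,637. Book value $230,240.
Year 3: ⌊$230,240 × 125%/8⌋ = $35,975. Book value $194,265.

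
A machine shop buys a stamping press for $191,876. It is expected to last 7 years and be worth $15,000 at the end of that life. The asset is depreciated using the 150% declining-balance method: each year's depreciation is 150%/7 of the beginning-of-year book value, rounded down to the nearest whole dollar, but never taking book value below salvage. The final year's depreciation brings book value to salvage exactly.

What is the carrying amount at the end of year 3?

Depreciable base = $191,876 − $15,000 = $176,876.
Year 1: ⌊$191,876 × 150%/7⌋ = $41,116. Book value $150,760.
Year 2: ⌊$150,760 × 150%/7⌋ = $32,305. Book value $118,455.
Year 3: ⌊$118,455 × 150%/7⌋ = $25,383. Book value $93,072.

$93,072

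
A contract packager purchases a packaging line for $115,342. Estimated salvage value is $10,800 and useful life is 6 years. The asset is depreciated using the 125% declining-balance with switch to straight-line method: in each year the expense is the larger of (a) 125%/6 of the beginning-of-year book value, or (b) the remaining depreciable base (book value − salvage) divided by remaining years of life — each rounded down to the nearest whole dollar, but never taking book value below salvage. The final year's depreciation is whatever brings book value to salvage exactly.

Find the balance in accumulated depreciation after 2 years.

Depreciable base = $115,342 − $10,800 = $104,542.
Year 1: DB = ⌊$115,342 × 125%/6⌋ = $24,029; SL = ⌊$104,542/6⌋ = $17,423 → take DB $24,029. Book value $91,313.
Year 2: DB = ⌊$91,313 × 125%/6⌋ = $19,023; SL = ⌊$80,513/5⌋ = $16,102 → take DB $19,023. Book value $72,290.
Accumulated through year 2 = $115,342 − $72,290 = $43,052.

$43,052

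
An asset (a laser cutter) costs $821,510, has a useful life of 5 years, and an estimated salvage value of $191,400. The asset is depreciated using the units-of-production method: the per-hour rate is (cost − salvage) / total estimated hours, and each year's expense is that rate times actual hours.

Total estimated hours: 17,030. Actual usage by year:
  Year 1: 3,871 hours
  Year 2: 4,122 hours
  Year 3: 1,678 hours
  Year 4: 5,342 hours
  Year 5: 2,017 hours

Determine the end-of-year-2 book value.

$525,769

Depreciable base = $821,510 − $191,400 = $630,110.
Rate = $630,110 / 17,030 hours = $37 per hour.
Year 1: 3,871 × $37 = $143,227. Book value $678,283.
Year 2: 4,122 × $37 = $152,514. Book value $525,769.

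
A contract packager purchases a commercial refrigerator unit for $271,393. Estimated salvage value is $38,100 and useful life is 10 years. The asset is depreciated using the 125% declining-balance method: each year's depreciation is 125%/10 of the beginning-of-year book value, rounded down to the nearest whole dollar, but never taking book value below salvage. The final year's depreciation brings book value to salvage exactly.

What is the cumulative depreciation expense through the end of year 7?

Depreciable base = $271,393 − $38,100 = $233,293.
Year 1: ⌊$271,393 × 125%/10⌋ = $33,924. Book value $237,469.
Year 2: ⌊$237,469 × 125%/10⌋ = $29,683. Book value $207,786.
Year 3: ⌊$207,786 × 125%/10⌋ = $25,973. Book value $181,813.
Year 4: ⌊$181,813 × 125%/10⌋ = $22,726. Book value $159,087.
Year 5: ⌊$159,087 × 125%/10⌋ = $19,885. Book value $139,202.
Year 6: ⌊$139,202 × 125%/10⌋ = $17,400. Book value $121,802.
Year 7: ⌊$121,802 × 125%/10⌋ = $15,225. Book value $106,577.
Accumulated through year 7 = $271,393 − $106,577 = $164,816.

$164,816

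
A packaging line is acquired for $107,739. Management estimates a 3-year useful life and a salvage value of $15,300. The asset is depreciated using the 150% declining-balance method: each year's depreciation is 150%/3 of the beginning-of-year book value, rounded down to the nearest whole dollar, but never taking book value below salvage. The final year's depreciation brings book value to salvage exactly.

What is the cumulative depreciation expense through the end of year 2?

Depreciable base = $107,739 − $15,300 = $92,439.
Year 1: ⌊$107,739 × 150%/3⌋ = $53,869. Book value $53,870.
Year 2: ⌊$53,870 × 150%/3⌋ = $26,935. Book value $26,935.
Accumulated through year 2 = $107,739 − $26,935 = $80,804.

$80,804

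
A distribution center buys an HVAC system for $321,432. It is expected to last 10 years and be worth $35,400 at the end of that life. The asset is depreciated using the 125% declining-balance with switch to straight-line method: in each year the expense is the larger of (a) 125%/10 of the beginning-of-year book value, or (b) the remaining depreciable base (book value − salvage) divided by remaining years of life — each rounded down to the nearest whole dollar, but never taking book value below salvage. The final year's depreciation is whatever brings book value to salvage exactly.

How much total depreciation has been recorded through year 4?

$133,013

Depreciable base = $321,432 − $35,400 = $286,032.
Year 1: DB = ⌊$321,432 × 125%/10⌋ = $40,179; SL = ⌊$286,032/10⌋ = $28,603 → take DB $40,179. Book value $281,253.
Year 2: DB = ⌊$281,253 × 125%/10⌋ = $35,156; SL = ⌊$245,853/9⌋ = $27,317 → take DB $35,156. Book value $246,097.
Year 3: DB = ⌊$246,097 × 125%/10⌋ = $30,762; SL = ⌊$210,697/8⌋ = $26,337 → take DB $30,762. Book value $215,335.
Year 4: DB = ⌊$215,335 × 125%/10⌋ = $26,916; SL = ⌊$179,935/7⌋ = $25,705 → take DB $26,916. Book value $188,419.
Accumulated through year 4 = $321,432 − $188,419 = $133,013.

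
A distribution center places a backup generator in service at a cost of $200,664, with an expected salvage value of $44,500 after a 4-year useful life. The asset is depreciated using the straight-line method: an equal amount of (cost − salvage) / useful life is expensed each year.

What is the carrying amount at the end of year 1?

$161,623

Depreciable base = $200,664 − $44,500 = $156,164.
Annual expense = $156,164 / 4 = $39,041.
End of year 1: book value $161,623.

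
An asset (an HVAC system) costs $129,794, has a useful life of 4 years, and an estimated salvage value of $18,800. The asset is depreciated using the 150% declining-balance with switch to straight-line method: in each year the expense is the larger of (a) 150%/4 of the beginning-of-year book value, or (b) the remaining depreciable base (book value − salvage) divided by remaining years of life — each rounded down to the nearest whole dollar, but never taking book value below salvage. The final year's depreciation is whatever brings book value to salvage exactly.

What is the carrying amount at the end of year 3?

$31,689

Depreciable base = $129,794 − $18,800 = $110,994.
Year 1: DB = ⌊$129,794 × 150%/4⌋ = $48,672; SL = ⌊$110,994/4⌋ = $27,748 → take DB $48,672. Book value $81,122.
Year 2: DB = ⌊$81,122 × 150%/4⌋ = $30,420; SL = ⌊$62,322/3⌋ = $20,774 → take DB $30,420. Book value $50,702.
Year 3: DB = ⌊$50,702 × 150%/4⌋ = $19,013; SL = ⌊$31,902/2⌋ = $15,951 → take DB $19,013. Book value $31,689.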